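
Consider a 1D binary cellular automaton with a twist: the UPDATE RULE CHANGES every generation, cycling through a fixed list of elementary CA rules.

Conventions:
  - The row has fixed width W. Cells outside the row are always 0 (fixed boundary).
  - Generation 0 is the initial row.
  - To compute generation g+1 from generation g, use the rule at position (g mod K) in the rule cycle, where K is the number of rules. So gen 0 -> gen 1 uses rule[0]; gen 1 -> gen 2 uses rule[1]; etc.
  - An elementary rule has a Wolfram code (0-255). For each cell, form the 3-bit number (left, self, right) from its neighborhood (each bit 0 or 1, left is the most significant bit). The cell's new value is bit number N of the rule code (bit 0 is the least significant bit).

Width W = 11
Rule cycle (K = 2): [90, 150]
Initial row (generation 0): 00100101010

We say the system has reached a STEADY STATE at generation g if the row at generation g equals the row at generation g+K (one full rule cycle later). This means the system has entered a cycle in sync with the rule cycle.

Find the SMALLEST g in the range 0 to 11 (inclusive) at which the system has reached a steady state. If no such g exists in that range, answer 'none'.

Answer: 10

Derivation:
Gen 0: 00100101010
Gen 1 (rule 90): 01011000001
Gen 2 (rule 150): 11000100011
Gen 3 (rule 90): 11101010111
Gen 4 (rule 150): 01001010010
Gen 5 (rule 90): 10110001101
Gen 6 (rule 150): 10001010001
Gen 7 (rule 90): 01010001010
Gen 8 (rule 150): 11011011011
Gen 9 (rule 90): 11011011011
Gen 10 (rule 150): 00000000000
Gen 11 (rule 90): 00000000000
Gen 12 (rule 150): 00000000000
Gen 13 (rule 90): 00000000000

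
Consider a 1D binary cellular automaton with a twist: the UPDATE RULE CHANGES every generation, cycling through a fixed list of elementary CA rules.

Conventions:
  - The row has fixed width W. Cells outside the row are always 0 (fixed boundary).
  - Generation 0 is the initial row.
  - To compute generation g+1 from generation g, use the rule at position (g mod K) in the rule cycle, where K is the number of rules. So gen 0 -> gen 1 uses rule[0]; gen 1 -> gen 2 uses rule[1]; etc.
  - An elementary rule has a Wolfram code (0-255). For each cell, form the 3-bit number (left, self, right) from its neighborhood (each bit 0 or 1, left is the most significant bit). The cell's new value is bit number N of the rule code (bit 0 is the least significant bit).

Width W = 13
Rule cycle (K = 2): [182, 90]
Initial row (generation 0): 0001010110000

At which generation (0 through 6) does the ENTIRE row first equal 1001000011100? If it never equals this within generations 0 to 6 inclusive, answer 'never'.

Answer: 5

Derivation:
Gen 0: 0001010110000
Gen 1 (rule 182): 0011111001000
Gen 2 (rule 90): 0110001110100
Gen 3 (rule 182): 1001010101110
Gen 4 (rule 90): 0110000001011
Gen 5 (rule 182): 1001000011100
Gen 6 (rule 90): 0110100110110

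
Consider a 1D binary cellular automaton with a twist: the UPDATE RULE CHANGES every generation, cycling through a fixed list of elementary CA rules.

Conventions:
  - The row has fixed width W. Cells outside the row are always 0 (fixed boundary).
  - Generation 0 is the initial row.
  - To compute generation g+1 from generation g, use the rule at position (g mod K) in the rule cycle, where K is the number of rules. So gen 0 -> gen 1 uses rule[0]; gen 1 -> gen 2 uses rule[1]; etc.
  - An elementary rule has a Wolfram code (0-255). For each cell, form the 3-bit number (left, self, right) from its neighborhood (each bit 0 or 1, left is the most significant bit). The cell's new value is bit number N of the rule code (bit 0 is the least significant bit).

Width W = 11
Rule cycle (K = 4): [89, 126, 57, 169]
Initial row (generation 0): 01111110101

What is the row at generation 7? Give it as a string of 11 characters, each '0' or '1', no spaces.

Answer: 01100000010

Derivation:
Gen 0: 01111110101
Gen 1 (rule 89): 01000010000
Gen 2 (rule 126): 11100111000
Gen 3 (rule 57): 10010100111
Gen 4 (rule 169): 00001000110
Gen 5 (rule 89): 11100110111
Gen 6 (rule 126): 10111111101
Gen 7 (rule 57): 01100000010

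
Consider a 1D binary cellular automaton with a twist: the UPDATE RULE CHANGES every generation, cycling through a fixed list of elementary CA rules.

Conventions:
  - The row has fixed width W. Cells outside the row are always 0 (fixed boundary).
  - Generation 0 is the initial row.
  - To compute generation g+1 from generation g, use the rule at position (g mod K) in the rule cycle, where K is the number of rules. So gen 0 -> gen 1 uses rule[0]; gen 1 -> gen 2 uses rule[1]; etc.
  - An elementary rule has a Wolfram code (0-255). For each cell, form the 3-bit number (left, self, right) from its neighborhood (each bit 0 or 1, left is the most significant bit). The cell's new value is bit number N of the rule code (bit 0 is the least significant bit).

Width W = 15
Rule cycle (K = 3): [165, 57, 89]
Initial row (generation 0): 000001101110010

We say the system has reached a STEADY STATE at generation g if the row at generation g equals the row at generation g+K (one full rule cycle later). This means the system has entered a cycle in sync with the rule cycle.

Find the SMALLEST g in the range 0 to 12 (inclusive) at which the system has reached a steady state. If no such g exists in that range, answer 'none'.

Answer: none

Derivation:
Gen 0: 000001101110010
Gen 1 (rule 165): 111100010100010
Gen 2 (rule 57): 100011001011001
Gen 3 (rule 89): 011011100011100
Gen 4 (rule 165): 000101001001001
Gen 5 (rule 57): 110010100100100
Gen 6 (rule 89): 111000010010011
Gen 7 (rule 165): 010011010010000
Gen 8 (rule 57): 001010101001111
Gen 9 (rule 89): 100000000101001
Gen 10 (rule 165): 101111110111001
Gen 11 (rule 57): 011000001100100
Gen 12 (rule 89): 011111101110011
Gen 13 (rule 165): 001111010100000
Gen 14 (rule 57): 101000101011111
Gen 15 (rule 89): 000110000010001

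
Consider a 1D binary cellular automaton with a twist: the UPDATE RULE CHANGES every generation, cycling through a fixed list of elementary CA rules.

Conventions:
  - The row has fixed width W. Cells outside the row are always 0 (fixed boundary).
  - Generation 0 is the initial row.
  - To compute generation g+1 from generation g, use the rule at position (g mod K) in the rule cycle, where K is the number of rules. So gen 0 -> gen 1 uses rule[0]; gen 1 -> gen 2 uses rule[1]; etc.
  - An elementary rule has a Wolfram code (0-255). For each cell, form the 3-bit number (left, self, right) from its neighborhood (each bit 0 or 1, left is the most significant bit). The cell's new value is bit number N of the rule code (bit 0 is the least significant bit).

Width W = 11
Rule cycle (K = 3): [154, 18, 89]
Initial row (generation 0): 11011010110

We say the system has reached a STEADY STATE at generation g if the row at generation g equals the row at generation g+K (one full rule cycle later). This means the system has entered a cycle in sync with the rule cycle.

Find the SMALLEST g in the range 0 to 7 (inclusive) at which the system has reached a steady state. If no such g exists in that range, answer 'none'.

Gen 0: 11011010110
Gen 1 (rule 154): 10010000101
Gen 2 (rule 18): 01101001000
Gen 3 (rule 89): 01100100111
Gen 4 (rule 154): 11011011110
Gen 5 (rule 18): 00000000001
Gen 6 (rule 89): 11111111100
Gen 7 (rule 154): 11111111010
Gen 8 (rule 18): 00000000001
Gen 9 (rule 89): 11111111100
Gen 10 (rule 154): 11111111010

Answer: 5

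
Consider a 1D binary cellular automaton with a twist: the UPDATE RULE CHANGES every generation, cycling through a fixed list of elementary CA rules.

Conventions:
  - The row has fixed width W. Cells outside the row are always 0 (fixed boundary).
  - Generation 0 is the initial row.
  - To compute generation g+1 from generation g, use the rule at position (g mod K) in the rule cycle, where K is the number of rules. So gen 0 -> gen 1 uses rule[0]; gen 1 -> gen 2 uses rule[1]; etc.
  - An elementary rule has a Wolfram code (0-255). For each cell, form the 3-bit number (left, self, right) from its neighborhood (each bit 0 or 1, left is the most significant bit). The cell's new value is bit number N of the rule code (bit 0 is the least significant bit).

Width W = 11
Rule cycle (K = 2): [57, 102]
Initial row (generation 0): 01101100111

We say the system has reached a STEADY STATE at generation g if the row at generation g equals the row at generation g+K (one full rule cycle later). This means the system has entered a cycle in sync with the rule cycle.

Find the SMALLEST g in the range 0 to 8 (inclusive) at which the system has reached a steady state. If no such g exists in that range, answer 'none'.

Answer: none

Derivation:
Gen 0: 01101100111
Gen 1 (rule 57): 01011010100
Gen 2 (rule 102): 11101111100
Gen 3 (rule 57): 10011000011
Gen 4 (rule 102): 10101000101
Gen 5 (rule 57): 01010110010
Gen 6 (rule 102): 11111010110
Gen 7 (rule 57): 10000101101
Gen 8 (rule 102): 10001110111
Gen 9 (rule 57): 01101001100
Gen 10 (rule 102): 10111010100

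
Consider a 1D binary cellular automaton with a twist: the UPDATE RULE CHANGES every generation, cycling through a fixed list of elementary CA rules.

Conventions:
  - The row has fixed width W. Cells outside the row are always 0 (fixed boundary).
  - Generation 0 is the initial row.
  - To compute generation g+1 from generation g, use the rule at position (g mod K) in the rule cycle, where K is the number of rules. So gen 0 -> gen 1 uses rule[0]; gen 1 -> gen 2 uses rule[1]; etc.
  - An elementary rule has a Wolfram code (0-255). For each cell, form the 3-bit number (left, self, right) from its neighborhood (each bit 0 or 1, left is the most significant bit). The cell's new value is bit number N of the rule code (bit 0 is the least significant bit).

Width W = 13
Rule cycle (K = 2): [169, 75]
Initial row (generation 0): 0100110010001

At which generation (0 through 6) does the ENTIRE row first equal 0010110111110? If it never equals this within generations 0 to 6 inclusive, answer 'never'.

Gen 0: 0100110010001
Gen 1 (rule 169): 0000100000100
Gen 2 (rule 75): 1111001111001
Gen 3 (rule 169): 1110001110000
Gen 4 (rule 75): 1010111010111
Gen 5 (rule 169): 0101110101110
Gen 6 (rule 75): 1001010001010

Answer: never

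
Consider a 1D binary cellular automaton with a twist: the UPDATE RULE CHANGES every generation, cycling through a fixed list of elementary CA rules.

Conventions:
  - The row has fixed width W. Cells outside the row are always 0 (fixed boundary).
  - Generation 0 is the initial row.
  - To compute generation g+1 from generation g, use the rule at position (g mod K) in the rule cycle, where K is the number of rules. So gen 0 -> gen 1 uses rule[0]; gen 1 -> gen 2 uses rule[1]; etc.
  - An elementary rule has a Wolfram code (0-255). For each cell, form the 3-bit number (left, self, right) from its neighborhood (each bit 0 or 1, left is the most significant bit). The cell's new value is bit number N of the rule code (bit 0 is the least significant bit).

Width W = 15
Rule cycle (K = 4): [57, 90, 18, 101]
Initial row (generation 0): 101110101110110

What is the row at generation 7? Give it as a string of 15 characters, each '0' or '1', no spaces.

Gen 0: 101110101110110
Gen 1 (rule 57): 011001011001101
Gen 2 (rule 90): 111110011111100
Gen 3 (rule 18): 000001100000010
Gen 4 (rule 101): 111100101111010
Gen 5 (rule 57): 100010011000101
Gen 6 (rule 90): 010101111101000
Gen 7 (rule 18): 100000000000100

Answer: 100000000000100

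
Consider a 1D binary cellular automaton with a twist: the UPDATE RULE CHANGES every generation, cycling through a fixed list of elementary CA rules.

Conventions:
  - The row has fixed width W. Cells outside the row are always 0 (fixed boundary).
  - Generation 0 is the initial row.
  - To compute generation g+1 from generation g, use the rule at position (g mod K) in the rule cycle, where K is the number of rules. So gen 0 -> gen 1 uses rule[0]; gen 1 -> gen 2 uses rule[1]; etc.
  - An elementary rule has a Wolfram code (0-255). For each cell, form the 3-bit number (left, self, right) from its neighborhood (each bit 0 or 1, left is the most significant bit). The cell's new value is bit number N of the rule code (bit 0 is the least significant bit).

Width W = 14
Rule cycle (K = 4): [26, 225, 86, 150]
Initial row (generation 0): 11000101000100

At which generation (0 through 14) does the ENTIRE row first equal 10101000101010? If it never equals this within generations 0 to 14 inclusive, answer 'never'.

Gen 0: 11000101000100
Gen 1 (rule 26): 10101000101010
Gen 2 (rule 225): 01010010010100
Gen 3 (rule 86): 11011111110110
Gen 4 (rule 150): 00001111100001
Gen 5 (rule 26): 00011000010010
Gen 6 (rule 225): 11001011000000
Gen 7 (rule 86): 01111001100000
Gen 8 (rule 150): 10110110010000
Gen 9 (rule 26): 00100101101000
Gen 10 (rule 225): 10000010110011
Gen 11 (rule 86): 11000110011101
Gen 12 (rule 150): 00101001101001
Gen 13 (rule 26): 01000111000110
Gen 14 (rule 225): 00010011010010

Answer: 1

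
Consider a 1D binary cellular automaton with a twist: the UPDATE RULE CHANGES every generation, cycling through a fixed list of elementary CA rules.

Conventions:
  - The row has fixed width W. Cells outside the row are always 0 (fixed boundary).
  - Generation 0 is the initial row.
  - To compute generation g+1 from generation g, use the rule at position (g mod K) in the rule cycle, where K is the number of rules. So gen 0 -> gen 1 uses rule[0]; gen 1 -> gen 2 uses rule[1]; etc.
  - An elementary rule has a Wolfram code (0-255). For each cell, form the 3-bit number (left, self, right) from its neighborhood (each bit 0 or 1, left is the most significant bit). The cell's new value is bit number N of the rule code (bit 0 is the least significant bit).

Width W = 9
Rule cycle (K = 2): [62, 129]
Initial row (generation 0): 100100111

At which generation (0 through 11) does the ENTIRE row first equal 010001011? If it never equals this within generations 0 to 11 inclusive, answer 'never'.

Gen 0: 100100111
Gen 1 (rule 62): 111111100
Gen 2 (rule 129): 011111001
Gen 3 (rule 62): 110000111
Gen 4 (rule 129): 000110010
Gen 5 (rule 62): 001101111
Gen 6 (rule 129): 100000110
Gen 7 (rule 62): 110001101
Gen 8 (rule 129): 000100000
Gen 9 (rule 62): 001110000
Gen 10 (rule 129): 100100111
Gen 11 (rule 62): 111111100

Answer: never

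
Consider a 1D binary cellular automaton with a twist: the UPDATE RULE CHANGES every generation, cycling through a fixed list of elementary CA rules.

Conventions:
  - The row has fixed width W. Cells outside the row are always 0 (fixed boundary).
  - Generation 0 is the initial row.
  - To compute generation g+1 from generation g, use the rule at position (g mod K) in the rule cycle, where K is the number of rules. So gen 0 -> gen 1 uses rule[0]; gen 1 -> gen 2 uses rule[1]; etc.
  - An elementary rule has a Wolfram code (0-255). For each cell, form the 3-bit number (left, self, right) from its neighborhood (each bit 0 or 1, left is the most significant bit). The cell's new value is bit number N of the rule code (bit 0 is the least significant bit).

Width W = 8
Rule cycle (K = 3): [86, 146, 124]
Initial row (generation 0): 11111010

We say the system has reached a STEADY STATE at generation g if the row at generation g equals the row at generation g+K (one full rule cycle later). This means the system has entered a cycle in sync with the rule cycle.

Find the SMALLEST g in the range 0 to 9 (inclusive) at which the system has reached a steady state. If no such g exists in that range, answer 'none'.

Gen 0: 11111010
Gen 1 (rule 86): 00001011
Gen 2 (rule 146): 00010000
Gen 3 (rule 124): 00011000
Gen 4 (rule 86): 00101100
Gen 5 (rule 146): 01000010
Gen 6 (rule 124): 01100011
Gen 7 (rule 86): 10110101
Gen 8 (rule 146): 00000000
Gen 9 (rule 124): 00000000
Gen 10 (rule 86): 00000000
Gen 11 (rule 146): 00000000
Gen 12 (rule 124): 00000000

Answer: 8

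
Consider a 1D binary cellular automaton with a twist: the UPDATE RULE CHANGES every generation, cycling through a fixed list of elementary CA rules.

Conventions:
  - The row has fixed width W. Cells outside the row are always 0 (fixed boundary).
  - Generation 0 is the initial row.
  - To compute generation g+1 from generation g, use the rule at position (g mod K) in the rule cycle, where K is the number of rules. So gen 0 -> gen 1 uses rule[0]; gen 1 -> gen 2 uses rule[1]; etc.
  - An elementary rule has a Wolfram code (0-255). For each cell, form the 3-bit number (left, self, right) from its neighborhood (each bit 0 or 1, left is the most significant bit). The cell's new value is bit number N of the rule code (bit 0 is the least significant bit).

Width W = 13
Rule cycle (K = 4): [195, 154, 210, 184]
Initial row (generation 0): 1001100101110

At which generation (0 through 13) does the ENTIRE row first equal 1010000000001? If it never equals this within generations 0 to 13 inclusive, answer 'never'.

Answer: 9

Derivation:
Gen 0: 1001100101110
Gen 1 (rule 195): 0010101000110
Gen 2 (rule 154): 0100000101101
Gen 3 (rule 210): 1010001000100
Gen 4 (rule 184): 0101000100010
Gen 5 (rule 195): 1000011001100
Gen 6 (rule 154): 0100110111010
Gen 7 (rule 210): 1011010011001
Gen 8 (rule 184): 0110101010100
Gen 9 (rule 195): 1010000000001
Gen 10 (rule 154): 0001000000010
Gen 11 (rule 210): 0010100000101
Gen 12 (rule 184): 0001010000010
Gen 13 (rule 195): 1110000111100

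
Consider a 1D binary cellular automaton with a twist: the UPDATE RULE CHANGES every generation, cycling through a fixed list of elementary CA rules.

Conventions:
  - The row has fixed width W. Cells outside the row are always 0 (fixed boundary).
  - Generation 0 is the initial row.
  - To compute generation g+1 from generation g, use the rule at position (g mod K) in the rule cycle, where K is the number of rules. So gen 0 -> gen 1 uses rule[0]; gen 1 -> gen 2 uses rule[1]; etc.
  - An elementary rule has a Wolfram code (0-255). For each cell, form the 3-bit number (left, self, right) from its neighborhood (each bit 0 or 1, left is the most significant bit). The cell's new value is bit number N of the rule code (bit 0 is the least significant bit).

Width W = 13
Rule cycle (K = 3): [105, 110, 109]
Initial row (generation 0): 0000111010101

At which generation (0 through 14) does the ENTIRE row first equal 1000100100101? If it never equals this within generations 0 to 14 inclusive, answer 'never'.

Gen 0: 0000111010101
Gen 1 (rule 105): 1110101101010
Gen 2 (rule 110): 1011111111110
Gen 3 (rule 109): 1110000000010
Gen 4 (rule 105): 1010111111000
Gen 5 (rule 110): 1111100001000
Gen 6 (rule 109): 1000101101011
Gen 7 (rule 105): 0010011110111
Gen 8 (rule 110): 0110110011101
Gen 9 (rule 109): 0111110010111
Gen 10 (rule 105): 0100010001101
Gen 11 (rule 110): 1100110011111
Gen 12 (rule 109): 1100110010001
Gen 13 (rule 105): 1100110000100
Gen 14 (rule 110): 1101110001100

Answer: never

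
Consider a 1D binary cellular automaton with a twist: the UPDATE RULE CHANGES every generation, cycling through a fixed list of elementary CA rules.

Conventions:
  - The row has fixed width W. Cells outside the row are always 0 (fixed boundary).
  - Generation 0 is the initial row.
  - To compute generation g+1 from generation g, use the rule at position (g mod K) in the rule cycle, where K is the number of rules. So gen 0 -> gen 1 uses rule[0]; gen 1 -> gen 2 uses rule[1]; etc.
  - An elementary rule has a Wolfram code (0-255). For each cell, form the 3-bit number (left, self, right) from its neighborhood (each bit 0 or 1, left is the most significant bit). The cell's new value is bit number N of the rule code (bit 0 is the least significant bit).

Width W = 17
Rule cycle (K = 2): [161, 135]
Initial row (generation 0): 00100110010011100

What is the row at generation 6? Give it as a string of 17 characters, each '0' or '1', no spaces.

Answer: 11111011110011110

Derivation:
Gen 0: 00100110010011100
Gen 1 (rule 161): 10000000000001001
Gen 2 (rule 135): 10111111111111011
Gen 3 (rule 161): 01011111111110100
Gen 4 (rule 135): 11001111111100101
Gen 5 (rule 161): 00000111111000010
Gen 6 (rule 135): 11111011110011110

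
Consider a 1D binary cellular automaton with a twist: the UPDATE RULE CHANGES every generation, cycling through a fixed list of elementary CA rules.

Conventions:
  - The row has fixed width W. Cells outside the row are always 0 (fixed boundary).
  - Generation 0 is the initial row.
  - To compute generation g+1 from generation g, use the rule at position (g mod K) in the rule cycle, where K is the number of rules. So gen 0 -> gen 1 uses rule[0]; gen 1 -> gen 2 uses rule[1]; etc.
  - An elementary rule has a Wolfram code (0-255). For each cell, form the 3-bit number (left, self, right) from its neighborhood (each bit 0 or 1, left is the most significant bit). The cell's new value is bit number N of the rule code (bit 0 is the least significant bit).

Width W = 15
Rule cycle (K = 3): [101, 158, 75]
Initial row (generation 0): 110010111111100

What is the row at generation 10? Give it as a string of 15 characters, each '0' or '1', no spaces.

Answer: 100111110100101

Derivation:
Gen 0: 110010111111100
Gen 1 (rule 101): 010011000000101
Gen 2 (rule 158): 111110100001101
Gen 3 (rule 75): 100010001111100
Gen 4 (rule 101): 101010100000101
Gen 5 (rule 158): 101010110001101
Gen 6 (rule 75): 000000110111100
Gen 7 (rule 101): 111110011000101
Gen 8 (rule 158): 111101110101101
Gen 9 (rule 75): 100101010001100
Gen 10 (rule 101): 100111110100101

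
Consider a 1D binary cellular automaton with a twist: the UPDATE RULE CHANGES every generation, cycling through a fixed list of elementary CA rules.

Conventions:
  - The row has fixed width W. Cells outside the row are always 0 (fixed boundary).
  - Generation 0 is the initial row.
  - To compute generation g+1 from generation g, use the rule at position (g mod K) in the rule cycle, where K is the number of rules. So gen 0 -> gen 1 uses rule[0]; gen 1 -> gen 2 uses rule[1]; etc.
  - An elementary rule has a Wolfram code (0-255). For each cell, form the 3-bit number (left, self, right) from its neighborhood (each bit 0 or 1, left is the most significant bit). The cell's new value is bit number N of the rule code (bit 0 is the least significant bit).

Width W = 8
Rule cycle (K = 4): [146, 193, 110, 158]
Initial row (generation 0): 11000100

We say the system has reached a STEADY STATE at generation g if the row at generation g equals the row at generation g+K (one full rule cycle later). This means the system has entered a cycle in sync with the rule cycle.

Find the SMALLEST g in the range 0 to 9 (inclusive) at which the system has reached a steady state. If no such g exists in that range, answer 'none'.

Gen 0: 11000100
Gen 1 (rule 146): 00101010
Gen 2 (rule 193): 10000000
Gen 3 (rule 110): 10000000
Gen 4 (rule 158): 11000000
Gen 5 (rule 146): 00100000
Gen 6 (rule 193): 10001111
Gen 7 (rule 110): 10011001
Gen 8 (rule 158): 11110111
Gen 9 (rule 146): 01100010
Gen 10 (rule 193): 00101000
Gen 11 (rule 110): 01111000
Gen 12 (rule 158): 11110100
Gen 13 (rule 146): 01100010

Answer: 9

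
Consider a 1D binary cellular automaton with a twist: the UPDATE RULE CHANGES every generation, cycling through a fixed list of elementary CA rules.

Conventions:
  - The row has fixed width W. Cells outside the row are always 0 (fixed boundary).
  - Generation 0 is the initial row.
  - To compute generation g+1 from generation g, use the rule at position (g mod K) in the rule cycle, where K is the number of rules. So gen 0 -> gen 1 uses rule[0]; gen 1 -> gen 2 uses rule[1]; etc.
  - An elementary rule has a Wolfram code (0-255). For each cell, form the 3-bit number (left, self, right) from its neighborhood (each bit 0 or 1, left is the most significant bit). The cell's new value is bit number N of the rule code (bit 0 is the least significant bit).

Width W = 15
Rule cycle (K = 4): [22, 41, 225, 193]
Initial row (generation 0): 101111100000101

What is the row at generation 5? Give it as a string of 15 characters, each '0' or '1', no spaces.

Answer: 000100100000011

Derivation:
Gen 0: 101111100000101
Gen 1 (rule 22): 100000010001101
Gen 2 (rule 41): 001111000101010
Gen 3 (rule 225): 100111010010100
Gen 4 (rule 193): 000011000000001
Gen 5 (rule 22): 000100100000011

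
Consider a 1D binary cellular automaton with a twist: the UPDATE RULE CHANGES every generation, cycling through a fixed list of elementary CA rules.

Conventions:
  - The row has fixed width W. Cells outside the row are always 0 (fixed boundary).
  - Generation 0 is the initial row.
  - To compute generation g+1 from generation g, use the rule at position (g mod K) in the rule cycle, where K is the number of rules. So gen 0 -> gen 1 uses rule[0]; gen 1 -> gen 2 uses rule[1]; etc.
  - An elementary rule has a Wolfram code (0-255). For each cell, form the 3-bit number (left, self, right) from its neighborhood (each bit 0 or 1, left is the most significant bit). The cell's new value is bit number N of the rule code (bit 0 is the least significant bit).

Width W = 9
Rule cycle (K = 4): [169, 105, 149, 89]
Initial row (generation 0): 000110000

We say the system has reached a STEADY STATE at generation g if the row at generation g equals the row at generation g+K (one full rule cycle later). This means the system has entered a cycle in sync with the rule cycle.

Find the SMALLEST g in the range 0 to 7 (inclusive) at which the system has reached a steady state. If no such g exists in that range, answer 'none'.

Answer: 0

Derivation:
Gen 0: 000110000
Gen 1 (rule 169): 110100111
Gen 2 (rule 105): 111000101
Gen 3 (rule 149): 010110101
Gen 4 (rule 89): 000110000
Gen 5 (rule 169): 110100111
Gen 6 (rule 105): 111000101
Gen 7 (rule 149): 010110101
Gen 8 (rule 89): 000110000
Gen 9 (rule 169): 110100111
Gen 10 (rule 105): 111000101
Gen 11 (rule 149): 010110101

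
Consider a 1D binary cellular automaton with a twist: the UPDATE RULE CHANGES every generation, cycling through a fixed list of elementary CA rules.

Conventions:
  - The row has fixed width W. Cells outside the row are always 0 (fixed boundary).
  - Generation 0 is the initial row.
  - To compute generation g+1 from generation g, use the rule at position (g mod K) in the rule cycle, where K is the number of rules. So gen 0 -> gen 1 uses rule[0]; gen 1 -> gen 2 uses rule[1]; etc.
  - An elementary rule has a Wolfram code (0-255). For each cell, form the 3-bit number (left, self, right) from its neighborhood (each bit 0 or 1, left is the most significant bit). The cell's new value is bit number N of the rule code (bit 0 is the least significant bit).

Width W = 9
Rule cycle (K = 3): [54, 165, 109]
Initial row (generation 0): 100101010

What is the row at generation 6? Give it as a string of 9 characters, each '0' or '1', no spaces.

Answer: 010010010

Derivation:
Gen 0: 100101010
Gen 1 (rule 54): 111111111
Gen 2 (rule 165): 011111110
Gen 3 (rule 109): 010000010
Gen 4 (rule 54): 111000111
Gen 5 (rule 165): 010010010
Gen 6 (rule 109): 010010010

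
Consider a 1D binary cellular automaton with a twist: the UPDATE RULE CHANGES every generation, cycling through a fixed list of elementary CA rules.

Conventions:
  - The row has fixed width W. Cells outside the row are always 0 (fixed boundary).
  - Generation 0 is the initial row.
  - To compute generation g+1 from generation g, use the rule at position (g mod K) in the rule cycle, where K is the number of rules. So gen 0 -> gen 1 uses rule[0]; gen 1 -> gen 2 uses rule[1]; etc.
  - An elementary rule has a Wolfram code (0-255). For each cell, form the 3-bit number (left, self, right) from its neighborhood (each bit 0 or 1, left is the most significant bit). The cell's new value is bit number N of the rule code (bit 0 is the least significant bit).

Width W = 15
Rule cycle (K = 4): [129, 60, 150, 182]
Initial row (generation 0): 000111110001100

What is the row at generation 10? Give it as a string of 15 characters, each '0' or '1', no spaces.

Answer: 110000011011000

Derivation:
Gen 0: 000111110001100
Gen 1 (rule 129): 110011100100001
Gen 2 (rule 60): 101010010110001
Gen 3 (rule 150): 101011110001011
Gen 4 (rule 182): 111101101011100
Gen 5 (rule 129): 011000000001001
Gen 6 (rule 60): 010100000001101
Gen 7 (rule 150): 110110000010001
Gen 8 (rule 182): 001001000111011
Gen 9 (rule 129): 100000010010000
Gen 10 (rule 60): 110000011011000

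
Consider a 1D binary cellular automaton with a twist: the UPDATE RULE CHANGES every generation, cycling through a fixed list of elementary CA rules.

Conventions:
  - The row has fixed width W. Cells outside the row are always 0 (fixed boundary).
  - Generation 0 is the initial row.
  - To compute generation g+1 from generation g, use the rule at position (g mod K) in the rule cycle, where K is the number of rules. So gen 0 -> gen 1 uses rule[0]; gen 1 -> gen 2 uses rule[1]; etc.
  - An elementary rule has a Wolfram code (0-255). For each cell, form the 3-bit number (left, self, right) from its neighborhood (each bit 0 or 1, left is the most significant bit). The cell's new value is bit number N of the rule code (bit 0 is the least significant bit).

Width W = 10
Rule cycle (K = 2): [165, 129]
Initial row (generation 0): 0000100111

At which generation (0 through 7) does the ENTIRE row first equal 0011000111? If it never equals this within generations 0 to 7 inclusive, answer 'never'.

Gen 0: 0000100111
Gen 1 (rule 165): 1110100010
Gen 2 (rule 129): 0100001000
Gen 3 (rule 165): 0101101011
Gen 4 (rule 129): 0000000000
Gen 5 (rule 165): 1111111111
Gen 6 (rule 129): 0111111110
Gen 7 (rule 165): 0011111100

Answer: never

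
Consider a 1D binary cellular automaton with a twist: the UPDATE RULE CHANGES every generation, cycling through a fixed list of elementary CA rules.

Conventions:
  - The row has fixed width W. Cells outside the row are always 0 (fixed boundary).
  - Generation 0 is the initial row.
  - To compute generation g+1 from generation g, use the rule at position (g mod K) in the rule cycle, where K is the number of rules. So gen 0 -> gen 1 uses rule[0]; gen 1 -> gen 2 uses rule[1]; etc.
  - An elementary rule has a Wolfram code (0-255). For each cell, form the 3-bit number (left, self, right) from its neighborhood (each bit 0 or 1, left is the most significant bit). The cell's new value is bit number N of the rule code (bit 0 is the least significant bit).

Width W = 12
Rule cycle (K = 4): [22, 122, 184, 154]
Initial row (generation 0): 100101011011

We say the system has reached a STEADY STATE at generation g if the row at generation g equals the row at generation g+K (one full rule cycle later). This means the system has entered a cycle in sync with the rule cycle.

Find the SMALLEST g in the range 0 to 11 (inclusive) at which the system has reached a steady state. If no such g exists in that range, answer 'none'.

Answer: none

Derivation:
Gen 0: 100101011011
Gen 1 (rule 22): 111101000000
Gen 2 (rule 122): 100110100000
Gen 3 (rule 184): 010101010000
Gen 4 (rule 154): 100000001000
Gen 5 (rule 22): 110000011100
Gen 6 (rule 122): 111000110110
Gen 7 (rule 184): 110100101101
Gen 8 (rule 154): 100011001000
Gen 9 (rule 22): 110100111100
Gen 10 (rule 122): 111011100110
Gen 11 (rule 184): 110111010101
Gen 12 (rule 154): 100110000000
Gen 13 (rule 22): 111001000000
Gen 14 (rule 122): 101110100000
Gen 15 (rule 184): 011101010000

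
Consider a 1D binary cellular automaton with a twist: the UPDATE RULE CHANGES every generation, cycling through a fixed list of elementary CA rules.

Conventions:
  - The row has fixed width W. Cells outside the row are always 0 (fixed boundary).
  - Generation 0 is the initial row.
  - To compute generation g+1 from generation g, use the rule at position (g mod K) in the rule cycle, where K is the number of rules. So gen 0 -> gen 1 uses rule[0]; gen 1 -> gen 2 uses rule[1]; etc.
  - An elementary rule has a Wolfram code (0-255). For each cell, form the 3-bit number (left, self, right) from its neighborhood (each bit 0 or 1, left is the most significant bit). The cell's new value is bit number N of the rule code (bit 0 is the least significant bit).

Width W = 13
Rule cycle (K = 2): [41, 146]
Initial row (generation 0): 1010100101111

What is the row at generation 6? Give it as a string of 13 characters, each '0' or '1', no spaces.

Gen 0: 1010100101111
Gen 1 (rule 41): 0101000011000
Gen 2 (rule 146): 1000100100100
Gen 3 (rule 41): 0010000000001
Gen 4 (rule 146): 0101000000010
Gen 5 (rule 41): 0010011111000
Gen 6 (rule 146): 0101101110100

Answer: 0101101110100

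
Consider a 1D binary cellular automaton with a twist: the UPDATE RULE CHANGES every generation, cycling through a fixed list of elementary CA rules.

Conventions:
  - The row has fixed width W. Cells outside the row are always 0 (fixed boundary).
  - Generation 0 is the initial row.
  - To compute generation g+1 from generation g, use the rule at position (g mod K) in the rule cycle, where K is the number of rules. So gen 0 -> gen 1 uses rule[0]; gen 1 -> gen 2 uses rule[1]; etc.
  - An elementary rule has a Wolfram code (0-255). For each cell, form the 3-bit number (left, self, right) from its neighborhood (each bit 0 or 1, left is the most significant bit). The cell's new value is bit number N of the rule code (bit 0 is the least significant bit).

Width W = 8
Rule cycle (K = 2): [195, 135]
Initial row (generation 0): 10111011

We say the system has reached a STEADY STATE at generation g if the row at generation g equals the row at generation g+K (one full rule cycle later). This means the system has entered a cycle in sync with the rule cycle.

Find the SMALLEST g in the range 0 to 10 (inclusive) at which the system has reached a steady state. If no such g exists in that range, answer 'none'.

Answer: 10

Derivation:
Gen 0: 10111011
Gen 1 (rule 195): 00011001
Gen 2 (rule 135): 11100011
Gen 3 (rule 195): 01101101
Gen 4 (rule 135): 10000001
Gen 5 (rule 195): 00111110
Gen 6 (rule 135): 11011100
Gen 7 (rule 195): 01001101
Gen 8 (rule 135): 11010001
Gen 9 (rule 195): 01000110
Gen 10 (rule 135): 11011000
Gen 11 (rule 195): 01001011
Gen 12 (rule 135): 11011000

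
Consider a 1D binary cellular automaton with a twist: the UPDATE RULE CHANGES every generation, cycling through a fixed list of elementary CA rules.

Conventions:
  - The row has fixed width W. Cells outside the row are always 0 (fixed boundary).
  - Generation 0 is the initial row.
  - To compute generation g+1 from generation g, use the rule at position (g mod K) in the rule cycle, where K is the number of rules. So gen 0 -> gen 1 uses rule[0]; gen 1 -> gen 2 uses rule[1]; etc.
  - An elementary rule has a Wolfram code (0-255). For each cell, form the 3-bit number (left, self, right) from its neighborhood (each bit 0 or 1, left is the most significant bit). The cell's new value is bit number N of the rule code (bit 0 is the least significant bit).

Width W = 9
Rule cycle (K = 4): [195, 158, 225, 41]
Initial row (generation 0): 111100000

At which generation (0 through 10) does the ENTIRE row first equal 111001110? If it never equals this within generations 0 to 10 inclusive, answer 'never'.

Gen 0: 111100000
Gen 1 (rule 195): 011101111
Gen 2 (rule 158): 111001110
Gen 3 (rule 225): 011000110
Gen 4 (rule 41): 010010100
Gen 5 (rule 195): 100100001
Gen 6 (rule 158): 111110011
Gen 7 (rule 225): 011110001
Gen 8 (rule 41): 010000100
Gen 9 (rule 195): 100111001
Gen 10 (rule 158): 111110111

Answer: 2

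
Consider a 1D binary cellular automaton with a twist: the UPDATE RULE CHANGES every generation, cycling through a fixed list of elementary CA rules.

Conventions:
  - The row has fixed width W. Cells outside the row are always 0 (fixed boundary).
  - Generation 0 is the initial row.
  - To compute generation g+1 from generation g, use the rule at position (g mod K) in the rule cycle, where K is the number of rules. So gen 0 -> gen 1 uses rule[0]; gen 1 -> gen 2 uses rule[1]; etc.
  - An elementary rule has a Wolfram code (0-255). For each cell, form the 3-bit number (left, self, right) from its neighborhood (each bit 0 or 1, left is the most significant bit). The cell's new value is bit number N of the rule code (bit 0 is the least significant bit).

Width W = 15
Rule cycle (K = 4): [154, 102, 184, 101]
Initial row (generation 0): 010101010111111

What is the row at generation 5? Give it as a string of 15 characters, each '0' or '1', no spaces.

Answer: 100111100001000

Derivation:
Gen 0: 010101010111111
Gen 1 (rule 154): 100000000111110
Gen 2 (rule 102): 100000001000010
Gen 3 (rule 184): 010000000100001
Gen 4 (rule 101): 010111110101101
Gen 5 (rule 154): 100111100001000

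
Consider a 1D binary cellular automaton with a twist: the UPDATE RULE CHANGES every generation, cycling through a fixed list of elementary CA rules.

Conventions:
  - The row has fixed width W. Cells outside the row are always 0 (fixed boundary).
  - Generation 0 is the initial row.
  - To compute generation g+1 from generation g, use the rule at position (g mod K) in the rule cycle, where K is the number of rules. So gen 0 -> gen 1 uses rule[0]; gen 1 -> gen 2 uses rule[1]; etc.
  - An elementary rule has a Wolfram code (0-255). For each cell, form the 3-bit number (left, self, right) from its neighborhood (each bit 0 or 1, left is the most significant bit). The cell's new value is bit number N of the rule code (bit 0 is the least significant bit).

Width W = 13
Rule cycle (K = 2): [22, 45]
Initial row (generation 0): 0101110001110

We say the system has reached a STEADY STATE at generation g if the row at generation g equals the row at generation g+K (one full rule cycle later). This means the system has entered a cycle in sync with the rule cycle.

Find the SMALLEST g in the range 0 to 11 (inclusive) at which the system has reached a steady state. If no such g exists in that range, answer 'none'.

Gen 0: 0101110001110
Gen 1 (rule 22): 1100001010001
Gen 2 (rule 45): 1001101110101
Gen 3 (rule 22): 1110000000101
Gen 4 (rule 45): 1000111110111
Gen 5 (rule 22): 1101000000000
Gen 6 (rule 45): 1011011111111
Gen 7 (rule 22): 1000000000000
Gen 8 (rule 45): 1011111111111
Gen 9 (rule 22): 1000000000000
Gen 10 (rule 45): 1011111111111
Gen 11 (rule 22): 1000000000000
Gen 12 (rule 45): 1011111111111
Gen 13 (rule 22): 1000000000000

Answer: 7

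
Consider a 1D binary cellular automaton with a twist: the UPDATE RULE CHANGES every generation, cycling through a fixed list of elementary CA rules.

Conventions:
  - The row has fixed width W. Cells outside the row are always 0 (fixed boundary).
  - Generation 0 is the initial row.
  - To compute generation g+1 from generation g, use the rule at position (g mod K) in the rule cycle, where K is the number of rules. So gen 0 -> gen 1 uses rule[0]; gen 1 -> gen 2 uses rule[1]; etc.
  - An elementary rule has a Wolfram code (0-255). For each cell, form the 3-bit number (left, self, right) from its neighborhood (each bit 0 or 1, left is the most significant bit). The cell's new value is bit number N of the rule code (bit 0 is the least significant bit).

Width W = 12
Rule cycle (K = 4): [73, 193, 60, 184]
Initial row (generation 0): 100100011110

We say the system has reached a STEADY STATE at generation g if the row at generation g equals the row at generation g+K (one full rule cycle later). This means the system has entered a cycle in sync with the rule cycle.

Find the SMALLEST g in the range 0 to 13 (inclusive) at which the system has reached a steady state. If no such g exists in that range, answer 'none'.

Gen 0: 100100011110
Gen 1 (rule 73): 000001010010
Gen 2 (rule 193): 111100000000
Gen 3 (rule 60): 100010000000
Gen 4 (rule 184): 010001000000
Gen 5 (rule 73): 000100011111
Gen 6 (rule 193): 110001001111
Gen 7 (rule 60): 101001101000
Gen 8 (rule 184): 010101010100
Gen 9 (rule 73): 000000000001
Gen 10 (rule 193): 111111111100
Gen 11 (rule 60): 100000000010
Gen 12 (rule 184): 010000000001
Gen 13 (rule 73): 000111111100
Gen 14 (rule 193): 110011111101
Gen 15 (rule 60): 101010000011
Gen 16 (rule 184): 010101000010
Gen 17 (rule 73): 000000011000

Answer: none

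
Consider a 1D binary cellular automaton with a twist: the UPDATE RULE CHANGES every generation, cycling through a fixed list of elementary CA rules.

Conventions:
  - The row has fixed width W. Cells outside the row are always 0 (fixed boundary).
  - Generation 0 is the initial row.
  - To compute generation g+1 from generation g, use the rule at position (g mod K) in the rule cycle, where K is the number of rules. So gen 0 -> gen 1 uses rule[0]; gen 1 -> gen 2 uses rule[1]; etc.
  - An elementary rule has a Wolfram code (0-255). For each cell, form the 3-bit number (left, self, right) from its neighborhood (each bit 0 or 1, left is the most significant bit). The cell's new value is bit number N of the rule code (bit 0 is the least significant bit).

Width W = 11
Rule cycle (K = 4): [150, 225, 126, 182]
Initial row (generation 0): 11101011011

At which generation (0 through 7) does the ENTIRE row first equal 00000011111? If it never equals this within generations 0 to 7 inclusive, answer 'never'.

Gen 0: 11101011011
Gen 1 (rule 150): 01001000000
Gen 2 (rule 225): 00000011111
Gen 3 (rule 126): 00000110001
Gen 4 (rule 182): 00001001011
Gen 5 (rule 150): 00011111000
Gen 6 (rule 225): 11001111011
Gen 7 (rule 126): 11111001111

Answer: 2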